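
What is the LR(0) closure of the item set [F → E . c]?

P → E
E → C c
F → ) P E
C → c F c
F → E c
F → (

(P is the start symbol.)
{ [F → E . c] }

To compute CLOSURE, for each item [A → α.Bβ] where B is a non-terminal, add [B → .γ] for all productions B → γ; repeat for the newly added items until nothing changes.

Start with: [F → E . c]
The dot precedes the terminal c, so nothing is added.

CLOSURE = { [F → E . c] }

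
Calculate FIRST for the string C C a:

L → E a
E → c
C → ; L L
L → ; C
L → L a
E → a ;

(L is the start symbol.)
FIRST sets of the non-terminals involved (from the grammar, by fixed-point iteration):
  FIRST(C) = { ';' }

To compute FIRST(C C a), process the symbols left to right:
Symbol C is a non-terminal. Add FIRST(C) \ {ε} = { ';' }
C is not nullable (ε ∉ FIRST(C)), so stop here.
FIRST(C C a) = { ';' }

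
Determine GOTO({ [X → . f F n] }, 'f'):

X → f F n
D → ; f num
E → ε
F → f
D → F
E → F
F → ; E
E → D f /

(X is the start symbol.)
GOTO(I, 'f') = CLOSURE({ [A → αX.β] : [A → α.Xβ] ∈ I, X = 'f' })

Items with dot before 'f', with the dot advanced:
  [X → . f F n] → [X → f . F n]
Closure of the advanced items:
  [X → f . F n] has the dot before F: add [F → . f], [F → . ; E]

GOTO = { [F → . ; E], [F → . f], [X → f . F n] }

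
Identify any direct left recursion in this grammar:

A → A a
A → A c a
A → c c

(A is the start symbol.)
Direct left recursion occurs when N → N α for some non-terminal N (the right-hand side begins with the left-hand side itself).

A → A a: LEFT RECURSIVE (starts with A)
A → A c a: LEFT RECURSIVE (starts with A)
A → c c: starts with c

The grammar has direct left recursion on: A.

Answer: Yes, A is left-recursive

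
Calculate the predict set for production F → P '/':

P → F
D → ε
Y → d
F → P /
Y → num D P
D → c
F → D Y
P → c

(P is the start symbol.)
PREDICT(F → P '/') = (FIRST(RHS) \ {ε}) ∪ (FOLLOW(F) if ε ∈ FIRST(RHS), i.e. RHS ⇒* ε)
FIRST(P) = { 'c', 'd', 'num' }
FIRST(P '/') = { 'c', 'd', 'num' }
ε ∉ FIRST(P '/'), so FOLLOW(F) is not added.
PREDICT(F → P '/') = { 'c', 'd', 'num' }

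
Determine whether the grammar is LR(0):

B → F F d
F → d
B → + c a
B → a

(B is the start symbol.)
A grammar is LR(0) if no state in the canonical LR(0) collection has:
  - both a shift item (dot before a terminal) and a complete item (shift-reduce conflict), or
  - two or more complete items (reduce-reduce conflict; the accept item [B' → B .] counts as a complete item here).

Augment with B' → B and build the canonical LR(0) collection (I0 = CLOSURE({[B' → . B]}), then GOTO on every symbol after a dot until no new states appear). It has 10 states:
  I0: { [B → . + c a], [B → . F F d], [B → . a], [B' → . B], [F → . d] }  — shift
  I1: { [B → + . c a] }  — shift
  I2: { [B' → B .] }  — accept
  I3: { [B → F . F d], [F → . d] }  — shift
  I4: { [B → a .] }  — reduce
  I5: { [F → d .] }  — reduce
  I6: { [B → F F . d] }  — shift
  I7: { [B → F F d .] }  — reduce
  I8: { [B → + c . a] }  — shift
  I9: { [B → + c a .] }  — reduce

Every state is either a pure shift/goto state or contains exactly one complete item and nothing to shift — no conflicts. The grammar is LR(0).

Answer: Yes, the grammar is LR(0)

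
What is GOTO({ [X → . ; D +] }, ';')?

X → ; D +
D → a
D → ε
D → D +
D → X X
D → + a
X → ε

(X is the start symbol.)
GOTO(I, ';') = CLOSURE({ [A → αX.β] : [A → α.Xβ] ∈ I, X = ';' })

Items with dot before ';', with the dot advanced:
  [X → . ; D +] → [X → ; . D +]
Closure of the advanced items:
  [X → ; . D +] has the dot before D: add [D → . a], [D → .], [D → . D +], [D → . X X], [D → . + a]
  [D → . X X] has the dot before X: add [X → . ; D +], [X → .]

GOTO = { [D → . + a], [D → . D +], [D → . X X], [D → . a], [D → .], [X → . ; D +], [X → .], [X → ; . D +] }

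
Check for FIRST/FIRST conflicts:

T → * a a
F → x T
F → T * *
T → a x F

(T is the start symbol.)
No FIRST/FIRST conflicts.

A FIRST/FIRST conflict occurs when two productions N → α and N → β for the same non-terminal have FIRST(α) ∩ FIRST(β) ≠ ∅ (with ε ∈ FIRST of a nullable right-hand side, so two nullable alternatives also conflict).

FIRST sets of the non-terminals at (or reachable through a nullable prefix from) the front of some alternative:
  FIRST(T) = { '*', 'a' }

Productions for T:
  T → * a a: FIRST = { '*' }
  T → a x F: FIRST = { 'a' }
Productions for F:
  F → x T: FIRST = { 'x' }
  F → T * *: FIRST = { '*', 'a' }

All alternatives of each non-terminal have pairwise disjoint FIRST sets.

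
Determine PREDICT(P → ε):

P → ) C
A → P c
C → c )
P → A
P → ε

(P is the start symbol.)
PREDICT(P → ε) = (FIRST(RHS) \ {ε}) ∪ (FOLLOW(P) if ε ∈ FIRST(RHS), i.e. RHS ⇒* ε)
The right-hand side is ε (FIRST(ε) = { ε }), so the predict set is FOLLOW(P) = { $, 'c' }
PREDICT(P → ε) = { $, 'c' }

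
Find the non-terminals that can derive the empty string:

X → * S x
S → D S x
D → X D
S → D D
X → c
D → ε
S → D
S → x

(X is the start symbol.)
{ 'D', 'S' }

ε-productions: D → ε
So D is immediately nullable.
S → D D: every symbol on the right is nullable, so S is nullable too.
No further non-terminal can be added: every production for the remaining non-terminals contains a terminal or a non-nullable non-terminal.
Nullable = { 'D', 'S' }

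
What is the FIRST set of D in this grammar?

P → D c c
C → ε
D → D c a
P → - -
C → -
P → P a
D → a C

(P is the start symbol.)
To compute FIRST(D), examine every production with D on the left-hand side, reading each right-hand side left to right until a non-nullable symbol is reached.

From D → D c a:
  - D is the symbol being defined: contributes nothing new
    D is not nullable, so stop
From D → a C:
  - a is a terminal: add 'a' and stop

Collecting: FIRST(D) = { 'a' }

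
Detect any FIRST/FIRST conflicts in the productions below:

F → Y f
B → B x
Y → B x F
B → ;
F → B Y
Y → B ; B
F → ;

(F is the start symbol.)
Yes. F → Y f / F → B Y on { ';' }; F → Y f / F → ';' on { ';' }; F → B Y / F → ';' on { ';' }; B → B x / B → ';' on { ';' }; Y → B x F / Y → B ';' B on { ';' }

A FIRST/FIRST conflict occurs when two productions N → α and N → β for the same non-terminal have FIRST(α) ∩ FIRST(β) ≠ ∅ (with ε ∈ FIRST of a nullable right-hand side, so two nullable alternatives also conflict).

FIRST sets of the non-terminals at (or reachable through a nullable prefix from) the front of some alternative:
  FIRST(Y) = { ';' }
  FIRST(B) = { ';' }

Productions for F:
  F → Y f: FIRST = { ';' }
  F → B Y: FIRST = { ';' }
  F → ;: FIRST = { ';' }
Productions for B:
  B → B x: FIRST = { ';' }
  B → ;: FIRST = { ';' }
Productions for Y:
  Y → B x F: FIRST = { ';' }
  Y → B ; B: FIRST = { ';' }

Conflict for F: F → Y f and F → B Y
  Overlap: { ';' }
Conflict for F: F → Y f and F → ;
  Overlap: { ';' }
Conflict for F: F → B Y and F → ;
  Overlap: { ';' }
Conflict for B: B → B x and B → ;
  Overlap: { ';' }
Conflict for Y: Y → B x F and Y → B ; B
  Overlap: { ';' }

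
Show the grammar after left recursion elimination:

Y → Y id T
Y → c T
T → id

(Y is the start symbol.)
Y → c T Y'
Y' → id T Y'
Y' → ε
T → id

Y is directly left-recursive. The standard transformation for
  A → A α₁ | ... | A α_m | β₁ | ... | β_n
is
  A  → β₁ A' | ... | β_n A'
  A' → α₁ A' | ... | α_m A' | ε

Y → c T becomes Y → c T Y'
Y → Y id T becomes Y' → id T Y'
Add Y' → ε

Productions for other non-terminals are unchanged:
  T → id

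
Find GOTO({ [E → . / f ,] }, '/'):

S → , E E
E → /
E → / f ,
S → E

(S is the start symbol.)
{ [E → / . f ,] }

GOTO(I, '/') = CLOSURE({ [A → αX.β] : [A → α.Xβ] ∈ I, X = '/' })

Items with dot before '/', with the dot advanced:
  [E → . / f ,] → [E → / . f ,]
Closure adds nothing (no advanced item has the dot before a non-terminal).

GOTO = { [E → / . f ,] }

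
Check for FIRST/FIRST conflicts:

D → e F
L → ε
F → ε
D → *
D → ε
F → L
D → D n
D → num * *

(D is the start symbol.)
A FIRST/FIRST conflict occurs when two productions N → α and N → β for the same non-terminal have FIRST(α) ∩ FIRST(β) ≠ ∅ (with ε ∈ FIRST of a nullable right-hand side, so two nullable alternatives also conflict).

FIRST sets of the non-terminals at (or reachable through a nullable prefix from) the front of some alternative:
  FIRST(D) = { '*', 'e', 'n', 'num', ε }
  FIRST(L) = { ε }

Productions for D:
  D → e F: FIRST = { 'e' }
  D → *: FIRST = { '*' }
  D → ε: FIRST = { ε }
  D → D n: FIRST = { '*', 'e', 'n', 'num' }
  D → num * *: FIRST = { 'num' }
Productions for F:
  F → ε: FIRST = { ε }
  F → L: FIRST = { ε }
L has only one production, so no FIRST/FIRST conflict is possible there.

Conflict for D: D → e F and D → D n
  Overlap: { 'e' }
Conflict for D: D → * and D → D n
  Overlap: { '*' }
Conflict for D: D → D n and D → num * *
  Overlap: { 'num' }
Conflict for F: F → ε and F → L
  Overlap: { ε }

Answer: Yes. D → e F / D → D n on { 'e' }; D → '*' / D → D n on { '*' }; D → D n / D → num '*' '*' on { 'num' }; F → ε / F → L on { ε }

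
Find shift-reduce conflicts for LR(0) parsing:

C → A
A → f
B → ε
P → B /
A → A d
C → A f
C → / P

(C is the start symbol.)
A shift-reduce conflict occurs when an LR(0) state has both:
  - a complete (reduce) item [A → α .] (dot at the end), and
  - a shift item [B → β . c γ] (dot before a terminal).

Augment with C' → C and build the canonical LR(0) collection (I0 = CLOSURE({[C' → . C]}), then GOTO on every symbol after a dot until no new states appear). It has 10 states:
  I0: { [A → . A d], [A → . f], [C → . / P], [C → . A f], [C → . A], [C' → . C] }  — shift
  I1: { [B → .], [C → / . P], [P → . B /] }  — reduce
  I2: { [A → A . d], [C → A . f], [C → A .] }  — shift, reduce
  I3: { [C' → C .] }  — accept
  I4: { [A → f .] }  — reduce
  I5: { [A → A d .] }  — reduce
  I6: { [C → A f .] }  — reduce
  I7: { [P → B . /] }  — shift
  I8: { [C → / P .] }  — reduce
  I9: { [P → B / .] }  — reduce

I2 contains reduce item [C → A .] and shift items [A → A . d], [C → A . f] — shift-reduce conflict.

Answer: Yes — I2: [C → A .] vs [A → A . d]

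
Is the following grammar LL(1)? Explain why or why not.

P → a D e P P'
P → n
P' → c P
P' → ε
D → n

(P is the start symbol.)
A grammar is LL(1) if for each non-terminal N with multiple productions, the predict sets of those productions are pairwise disjoint, where PREDICT(N → α) = (FIRST(α) \ {ε}) ∪ (FOLLOW(N) if α ⇒* ε).

Relevant sets:
  FOLLOW(P') = { $, 'c' }

For P:
  PREDICT(P → a D e P P') = { 'a' }
  PREDICT(P → n) = { 'n' }
For P':
  PREDICT(P' → c P) = { 'c' }
  PREDICT(P' → ε) = { $, 'c' }
D has a single production, so nothing to check there.

Conflict found: Predict set conflict for P': { 'c' }
The grammar is NOT LL(1).

Answer: No. Predict set conflict for P': { 'c' }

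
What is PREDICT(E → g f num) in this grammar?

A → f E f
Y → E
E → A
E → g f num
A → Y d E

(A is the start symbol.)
PREDICT(E → g f num) = (FIRST(RHS) \ {ε}) ∪ (FOLLOW(E) if ε ∈ FIRST(RHS), i.e. RHS ⇒* ε)
FIRST(g f num) = { 'g' }
ε ∉ FIRST(g f num), so FOLLOW(E) is not added.
PREDICT(E → g f num) = { 'g' }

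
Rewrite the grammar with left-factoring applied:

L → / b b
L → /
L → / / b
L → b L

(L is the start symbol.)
L → / L'
L' → b b
L' → ε
L' → / b
L → b L

Left-factoring transforms A → αβ₁ | αβ₂ into A → αA' and A' → β₁ | β₂
(α is the longest common prefix among the alternatives). Repeat until
no nonterminal has two alternatives with a common prefix.

Round 1: L has alternatives sharing prefix '/'. Introduce L': L → / L'
  Add: L' → b b
  Add: L' → ε
  Add: L' → / b

No remaining common prefixes — done.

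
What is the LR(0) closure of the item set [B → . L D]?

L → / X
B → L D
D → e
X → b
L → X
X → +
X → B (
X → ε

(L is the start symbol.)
To compute CLOSURE, for each item [A → α.Bβ] where B is a non-terminal, add [B → .γ] for all productions B → γ; repeat for the newly added items until nothing changes.

Start with: [B → . L D]
  [B → . L D] has the dot before L: add [L → . / X], [L → . X]
  [L → . X] has the dot before X: add [X → . b], [X → . +], [X → . B (], [X → .]
  [X → . B (] has the dot before B: all B-items already present
No further items can be added.

CLOSURE = { [B → . L D], [L → . / X], [L → . X], [X → . +], [X → . B (], [X → . b], [X → .] }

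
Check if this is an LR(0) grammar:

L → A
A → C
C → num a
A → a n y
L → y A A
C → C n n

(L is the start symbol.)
A grammar is LR(0) if no state in the canonical LR(0) collection has:
  - both a shift item (dot before a terminal) and a complete item (shift-reduce conflict), or
  - two or more complete items (reduce-reduce conflict; the accept item [L' → L .] counts as a complete item here).

Augment with L' → L and build the canonical LR(0) collection (I0 = CLOSURE({[L' → . L]}), then GOTO on every symbol after a dot until no new states appear). It has 14 states:
  I0: { [A → . C], [A → . a n y], [C → . C n n], [C → . num a], [L → . A], [L → . y A A], [L' → . L] }  — shift
  I1: { [L → A .] }  — reduce
  I2: { [A → C .], [C → C . n n] }  — shift, reduce
  I3: { [L' → L .] }  — accept
  I4: { [A → a . n y] }  — shift
  I5: { [C → num . a] }  — shift
  I6: { [A → . C], [A → . a n y], [C → . C n n], [C → . num a], [L → y . A A] }  — shift
  I7: { [A → . C], [A → . a n y], [C → . C n n], [C → . num a], [L → y A . A] }  — shift
  I8: { [L → y A A .] }  — reduce
  I9: { [C → num a .] }  — reduce
  I10: { [A → a n . y] }  — shift
  I11: { [A → a n y .] }  — reduce
  I12: { [C → C n . n] }  — shift
  I13: { [C → C n n .] }  — reduce

Conflict in state I2:
  Shift-reduce conflict between [A → C .] and [C → C . n n]
So the grammar is NOT LR(0).

Answer: No. Shift-reduce conflict between [A → C .] and [C → C . n n]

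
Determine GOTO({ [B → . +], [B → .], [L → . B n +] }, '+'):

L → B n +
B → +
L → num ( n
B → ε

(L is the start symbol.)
{ [B → + .] }

GOTO(I, '+') = CLOSURE({ [A → αX.β] : [A → α.Xβ] ∈ I, X = '+' })

Items with dot before '+', with the dot advanced:
  [B → . +] → [B → + .]
Closure adds nothing (no advanced item has the dot before a non-terminal).

GOTO = { [B → + .] }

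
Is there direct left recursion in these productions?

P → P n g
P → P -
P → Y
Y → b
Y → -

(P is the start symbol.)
Direct left recursion occurs when N → N α for some non-terminal N (the right-hand side begins with the left-hand side itself).

P → P n g: LEFT RECURSIVE (starts with P)
P → P -: LEFT RECURSIVE (starts with P)
P → Y: starts with Y
Y → b: starts with b
Y → -: starts with '-'

The grammar has direct left recursion on: P.

Answer: Yes, P is left-recursive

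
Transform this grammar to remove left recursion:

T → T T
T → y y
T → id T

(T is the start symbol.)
T → y y T'
T → id T T'
T' → T T'
T' → ε

T is directly left-recursive. The standard transformation for
  A → A α₁ | ... | A α_m | β₁ | ... | β_n
is
  A  → β₁ A' | ... | β_n A'
  A' → α₁ A' | ... | α_m A' | ε

T → y y becomes T → y y T'
T → id T becomes T → id T T'
T → T T becomes T' → T T'
Add T' → ε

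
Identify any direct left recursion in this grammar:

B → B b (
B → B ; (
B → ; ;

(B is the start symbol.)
Direct left recursion occurs when N → N α for some non-terminal N (the right-hand side begins with the left-hand side itself).

B → B b (: LEFT RECURSIVE (starts with B)
B → B ; (: LEFT RECURSIVE (starts with B)
B → ; ;: starts with ';'

The grammar has direct left recursion on: B.

Answer: Yes, B is left-recursive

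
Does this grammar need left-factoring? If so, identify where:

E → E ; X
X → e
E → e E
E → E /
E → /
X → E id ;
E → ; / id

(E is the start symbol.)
Yes, E has productions with common prefix 'E'

Left-factoring is needed when two productions for the same non-terminal
share a common prefix on the right-hand side.

Productions for E:
  E → E ; X
  E → e E
  E → E /
  E → /
  E → ; / id
Productions for X:
  X → e
  X → E id ;

Found common prefix 'E' in productions for E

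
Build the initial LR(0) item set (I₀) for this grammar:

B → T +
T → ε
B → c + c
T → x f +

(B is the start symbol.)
First, augment the grammar with B' → B
I₀ = CLOSURE({ [B' → . B] }):
  [B' → . B] has the dot before B: add [B → . T +], [B → . c + c]
  [B → . T +] has the dot before T: add [T → .], [T → . x f +]
No further items can be added.

I₀ = { [B → . T +], [B → . c + c], [B' → . B], [T → . x f +], [T → .] }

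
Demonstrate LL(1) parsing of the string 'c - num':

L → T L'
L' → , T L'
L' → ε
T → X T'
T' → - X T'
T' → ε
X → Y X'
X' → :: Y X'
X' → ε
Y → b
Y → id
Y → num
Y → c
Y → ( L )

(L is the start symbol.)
LL(1) parsing maintains a stack (initially the start symbol over $) and the input. At each step: if the stack top is a terminal, match it against the current input token; if it is a non-terminal N, replace it with the RHS of M[N, lookahead] (the unique production whose predict set contains the lookahead).

Stack is shown with the top on the left.

Stack           Input      Action
---------------------------------
L $             c - num $  output L → T L'
T L' $          c - num $  output T → X T'
X T' L' $       c - num $  output X → Y X'
Y X' T' L' $    c - num $  output Y → c
c X' T' L' $    c - num $  match 'c'
X' T' L' $      - num $    output X' → ε
T' L' $         - num $    output T' → - X T'
- X T' L' $     - num $    match '-'
X T' L' $       num $      output X → Y X'
Y X' T' L' $    num $      output Y → num
num X' T' L' $  num $      match 'num'
X' T' L' $      $          output X' → ε
T' L' $         $          output T' → ε
L' $            $          output L' → ε
$               $          accept

The string is accepted.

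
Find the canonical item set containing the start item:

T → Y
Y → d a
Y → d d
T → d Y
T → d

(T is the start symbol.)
{ [T → . Y], [T → . d Y], [T → . d], [T' → . T], [Y → . d a], [Y → . d d] }

First, augment the grammar with T' → T
I₀ = CLOSURE({ [T' → . T] }):
  [T' → . T] has the dot before T: add [T → . Y], [T → . d Y], [T → . d]
  [T → . Y] has the dot before Y: add [Y → . d a], [Y → . d d]
No further items can be added.

I₀ = { [T → . Y], [T → . d Y], [T → . d], [T' → . T], [Y → . d a], [Y → . d d] }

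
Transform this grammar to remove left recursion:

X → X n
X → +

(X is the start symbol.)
X is directly left-recursive. The standard transformation for
  A → A α₁ | ... | A α_m | β₁ | ... | β_n
is
  A  → β₁ A' | ... | β_n A'
  A' → α₁ A' | ... | α_m A' | ε

X → + becomes X → + X'
X → X n becomes X' → n X'
Add X' → ε

Resulting grammar:
X → + X'
X' → n X'
X' → ε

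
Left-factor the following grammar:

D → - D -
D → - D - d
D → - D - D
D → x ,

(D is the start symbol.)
Left-factoring transforms A → αβ₁ | αβ₂ into A → αA' and A' → β₁ | β₂
(α is the longest common prefix among the alternatives). Repeat until
no nonterminal has two alternatives with a common prefix.

Round 1: D has alternatives sharing prefix '- D -'. Introduce D': D → - D - D'
  Add: D' → ε
  Add: D' → d
  Add: D' → D

No remaining common prefixes — done.

Resulting grammar:
D → - D - D'
D' → ε
D' → d
D' → D
D → x ,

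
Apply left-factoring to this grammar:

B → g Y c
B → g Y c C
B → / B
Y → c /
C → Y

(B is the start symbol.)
Left-factoring transforms A → αβ₁ | αβ₂ into A → αA' and A' → β₁ | β₂
(α is the longest common prefix among the alternatives). Repeat until
no nonterminal has two alternatives with a common prefix.

Round 1: B has alternatives sharing prefix 'g Y c'. Introduce B': B → g Y c B'
  Add: B' → ε
  Add: B' → C

No remaining common prefixes — done.

Resulting grammar:
B → g Y c B'
B' → ε
B' → C
B → / B
Y → c /
C → Y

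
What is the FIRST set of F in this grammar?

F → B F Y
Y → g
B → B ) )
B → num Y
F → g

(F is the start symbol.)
{ 'g', 'num' }

FIRST sets of the other non-terminals involved (by the same procedure, iterated to a fixed point):
  FIRST(B) = { 'num' }

From F → B F Y:
  - B is a non-terminal: add FIRST(B) \ {ε} = { 'num' }
    B is not nullable, so stop
From F → g:
  - g is a terminal: add 'g' and stop

Collecting: FIRST(F) = { 'g', 'num' }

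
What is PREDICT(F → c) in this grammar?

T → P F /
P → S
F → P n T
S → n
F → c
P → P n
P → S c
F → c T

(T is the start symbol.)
{ 'c' }

PREDICT(F → c) = (FIRST(RHS) \ {ε}) ∪ (FOLLOW(F) if ε ∈ FIRST(RHS), i.e. RHS ⇒* ε)
FIRST(c) = { 'c' }
ε ∉ FIRST(c), so FOLLOW(F) is not added.
PREDICT(F → c) = { 'c' }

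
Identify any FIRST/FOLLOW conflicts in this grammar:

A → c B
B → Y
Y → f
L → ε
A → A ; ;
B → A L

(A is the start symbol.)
No FIRST/FOLLOW conflicts.

A FIRST/FOLLOW conflict occurs when a non-terminal N has a nullable alternative N → β (β ⇒* ε) and another alternative N → α with FIRST(α) ∩ FOLLOW(N) ≠ ∅: on such a lookahead the parser cannot decide between expanding α and letting N vanish via β.

Nullable non-terminals: L.
L has a nullable alternative but only one production, so nothing to check.

A, B, Y have no nullable alternative, so no FIRST/FOLLOW check is needed there.

No FIRST/FOLLOW conflicts found.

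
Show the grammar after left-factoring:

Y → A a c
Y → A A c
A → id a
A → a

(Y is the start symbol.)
Y → A Y'
Y' → a c
Y' → A c
A → id a
A → a

Left-factoring transforms A → αβ₁ | αβ₂ into A → αA' and A' → β₁ | β₂
(α is the longest common prefix among the alternatives). Repeat until
no nonterminal has two alternatives with a common prefix.

Round 1: Y has alternatives sharing prefix 'A'. Introduce Y': Y → A Y'
  Add: Y' → a c
  Add: Y' → A c

No remaining common prefixes — done.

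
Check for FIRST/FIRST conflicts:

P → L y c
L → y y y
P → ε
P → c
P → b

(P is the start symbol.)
A FIRST/FIRST conflict occurs when two productions N → α and N → β for the same non-terminal have FIRST(α) ∩ FIRST(β) ≠ ∅ (with ε ∈ FIRST of a nullable right-hand side, so two nullable alternatives also conflict).

FIRST sets of the non-terminals at (or reachable through a nullable prefix from) the front of some alternative:
  FIRST(L) = { 'y' }

Productions for P:
  P → L y c: FIRST = { 'y' }
  P → ε: FIRST = { ε }
  P → c: FIRST = { 'c' }
  P → b: FIRST = { 'b' }
L has only one production, so no FIRST/FIRST conflict is possible there.

All alternatives of each non-terminal have pairwise disjoint FIRST sets.

Answer: No FIRST/FIRST conflicts.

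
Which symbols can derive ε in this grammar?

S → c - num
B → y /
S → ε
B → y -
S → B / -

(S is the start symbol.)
ε-productions: S → ε
So S is immediately nullable.
No further non-terminal can be added: every production for the remaining non-terminals contains a terminal or a non-nullable non-terminal.
Nullable = { 'S' }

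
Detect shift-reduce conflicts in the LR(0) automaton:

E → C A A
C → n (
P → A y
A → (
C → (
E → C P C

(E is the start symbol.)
No shift-reduce conflicts

Augment with E' → E and build the canonical LR(0) collection (I0 = CLOSURE({[E' → . E]}), then GOTO on every symbol after a dot until no new states appear). It has 12 states:
  I0: { [C → . (], [C → . n (], [E → . C A A], [E → . C P C], [E' → . E] }  — shift
  I1: { [C → ( .] }  — reduce
  I2: { [A → . (], [E → C . A A], [E → C . P C], [P → . A y] }  — shift
  I3: { [E' → E .] }  — accept
  I4: { [C → n . (] }  — shift
  I5: { [C → n ( .] }  — reduce
  I6: { [A → ( .] }  — reduce
  I7: { [A → . (], [E → C A . A], [P → A . y] }  — shift
  I8: { [C → . (], [C → . n (], [E → C P . C] }  — shift
  I9: { [E → C P C .] }  — reduce
  I10: { [E → C A A .] }  — reduce
  I11: { [P → A y .] }  — reduce

No state contains both a complete item and a shift item.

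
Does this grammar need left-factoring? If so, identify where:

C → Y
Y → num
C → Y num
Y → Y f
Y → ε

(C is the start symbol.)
Left-factoring is needed when two productions for the same non-terminal
share a common prefix on the right-hand side.

Productions for C:
  C → Y
  C → Y num
Productions for Y:
  Y → num
  Y → Y f
  Y → ε

Found common prefix 'Y' in productions for C

Answer: Yes, C has productions with common prefix 'Y'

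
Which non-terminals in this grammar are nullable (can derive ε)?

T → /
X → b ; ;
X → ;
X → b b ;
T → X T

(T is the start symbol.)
None

A non-terminal is nullable if it can derive ε (the empty string): either it has an ε-production, or it has a production whose right-hand side consists entirely of nullable non-terminals.

There are no ε-productions, so no non-terminal can derive ε.
No non-terminals are nullable.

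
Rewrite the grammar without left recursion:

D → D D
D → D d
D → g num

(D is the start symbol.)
D is directly left-recursive. The standard transformation for
  A → A α₁ | ... | A α_m | β₁ | ... | β_n
is
  A  → β₁ A' | ... | β_n A'
  A' → α₁ A' | ... | α_m A' | ε

D → g num becomes D → g num D'
D → D D becomes D' → D D'
D → D d becomes D' → d D'
Add D' → ε

Resulting grammar:
D → g num D'
D' → D D'
D' → d D'
D' → ε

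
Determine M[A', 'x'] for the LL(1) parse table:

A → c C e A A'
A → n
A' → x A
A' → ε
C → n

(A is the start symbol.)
To find M[A', 'x'], we find productions for A' where 'x' is in the predict set (PREDICT(N → α) = (FIRST(α) \ {ε}) ∪ (FOLLOW(N) if α ⇒* ε)).

Relevant sets:
  FOLLOW(A') = { $, 'x' }

A' → x A: PREDICT = { 'x' }
  'x' is in predict set, so this production goes in M[A', 'x']
A' → ε: PREDICT = { $, 'x' }
  'x' is in predict set, so this production goes in M[A', 'x']

M[A', 'x'] = A' → x A, A' → ε  (a multiply-defined cell — the grammar is not LL(1))

Answer: A' → x A, A' → ε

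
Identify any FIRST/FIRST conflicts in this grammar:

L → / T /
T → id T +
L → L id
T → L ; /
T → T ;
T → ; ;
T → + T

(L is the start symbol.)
FIRST sets of the non-terminals at (or reachable through a nullable prefix from) the front of some alternative:
  FIRST(L) = { '/' }
  FIRST(T) = { '+', '/', ';', 'id' }

Productions for L:
  L → / T /: FIRST = { '/' }
  L → L id: FIRST = { '/' }
Productions for T:
  T → id T +: FIRST = { 'id' }
  T → L ; /: FIRST = { '/' }
  T → T ;: FIRST = { '+', '/', ';', 'id' }
  T → ; ;: FIRST = { ';' }
  T → + T: FIRST = { '+' }

Conflict for L: L → / T / and L → L id
  Overlap: { '/' }
Conflict for T: T → id T + and T → T ;
  Overlap: { 'id' }
Conflict for T: T → L ; / and T → T ;
  Overlap: { '/' }
Conflict for T: T → T ; and T → ; ;
  Overlap: { ';' }
Conflict for T: T → T ; and T → + T
  Overlap: { '+' }

Answer: Yes. L → '/' T '/' / L → L id on { '/' }; T → id T '+' / T → T ';' on { 'id' }; T → L ';' '/' / T → T ';' on { '/' }; T → T ';' / T → ';' ';' on { ';' }; T → T ';' / T → '+' T on { '+' }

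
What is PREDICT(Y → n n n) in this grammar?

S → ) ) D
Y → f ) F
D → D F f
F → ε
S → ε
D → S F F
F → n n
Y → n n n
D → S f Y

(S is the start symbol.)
PREDICT(Y → n n n) = (FIRST(RHS) \ {ε}) ∪ (FOLLOW(Y) if ε ∈ FIRST(RHS), i.e. RHS ⇒* ε)
FIRST(n n n) = { 'n' }
ε ∉ FIRST(n n n), so FOLLOW(Y) is not added.
PREDICT(Y → n n n) = { 'n' }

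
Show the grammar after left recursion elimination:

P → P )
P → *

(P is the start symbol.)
P → * P'
P' → ) P'
P' → ε

P is directly left-recursive. The standard transformation for
  A → A α₁ | ... | A α_m | β₁ | ... | β_n
is
  A  → β₁ A' | ... | β_n A'
  A' → α₁ A' | ... | α_m A' | ε

P → * becomes P → * P'
P → P ) becomes P' → ) P'
Add P' → ε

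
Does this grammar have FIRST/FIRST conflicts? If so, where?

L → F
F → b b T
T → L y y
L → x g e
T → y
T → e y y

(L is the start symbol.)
No FIRST/FIRST conflicts.

FIRST sets of the non-terminals at (or reachable through a nullable prefix from) the front of some alternative:
  FIRST(F) = { 'b' }
  FIRST(L) = { 'b', 'x' }

Productions for L:
  L → F: FIRST = { 'b' }
  L → x g e: FIRST = { 'x' }
Productions for T:
  T → L y y: FIRST = { 'b', 'x' }
  T → y: FIRST = { 'y' }
  T → e y y: FIRST = { 'e' }
F has only one production, so no FIRST/FIRST conflict is possible there.

All alternatives of each non-terminal have pairwise disjoint FIRST sets.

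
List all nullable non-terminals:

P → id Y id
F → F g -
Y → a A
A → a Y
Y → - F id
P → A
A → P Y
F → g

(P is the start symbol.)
None

There are no ε-productions, so no non-terminal can derive ε.
No non-terminals are nullable.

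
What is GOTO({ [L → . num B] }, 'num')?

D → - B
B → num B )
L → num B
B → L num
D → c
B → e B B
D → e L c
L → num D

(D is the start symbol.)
GOTO(I, 'num') = CLOSURE({ [A → αX.β] : [A → α.Xβ] ∈ I, X = 'num' })

Items with dot before 'num', with the dot advanced:
  [L → . num B] → [L → num . B]
Closure of the advanced items:
  [L → num . B] has the dot before B: add [B → . num B )], [B → . L num], [B → . e B B]
  [B → . L num] has the dot before L: add [L → . num B], [L → . num D]

GOTO = { [B → . L num], [B → . e B B], [B → . num B )], [L → . num B], [L → . num D], [L → num . B] }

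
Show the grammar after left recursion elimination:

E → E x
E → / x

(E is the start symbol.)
E → / x E'
E' → x E'
E' → ε

E is directly left-recursive. The standard transformation for
  A → A α₁ | ... | A α_m | β₁ | ... | β_n
is
  A  → β₁ A' | ... | β_n A'
  A' → α₁ A' | ... | α_m A' | ε

E → / x becomes E → / x E'
E → E x becomes E' → x E'
Add E' → ε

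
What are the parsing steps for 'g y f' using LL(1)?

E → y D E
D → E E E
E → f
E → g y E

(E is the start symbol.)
Stack is shown with the top on the left.

Stack    Input    Action
------------------------
E $      g y f $  output E → g y E
g y E $  g y f $  match 'g'
y E $    y f $    match 'y'
E $      f $      output E → f
f $      f $      match 'f'
$        $        accept

The string is accepted.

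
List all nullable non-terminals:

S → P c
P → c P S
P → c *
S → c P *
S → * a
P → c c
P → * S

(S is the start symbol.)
A non-terminal is nullable if it can derive ε (the empty string): either it has an ε-production, or it has a production whose right-hand side consists entirely of nullable non-terminals.

There are no ε-productions, so no non-terminal can derive ε.
No non-terminals are nullable.

Answer: None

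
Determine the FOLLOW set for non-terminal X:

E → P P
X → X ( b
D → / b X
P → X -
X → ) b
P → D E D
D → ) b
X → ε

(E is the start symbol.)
To compute FOLLOW(X), find every occurrence of X on a right-hand side N → α X β: add FIRST(β) \ {ε}, and if β is empty or nullable also add FOLLOW(N). Iterate to a fixed point.

In X → X ( b: X is followed by '(' b, add FIRST('(' b) \ {ε} = { '(' }
In D → / b X: X is at the end, add FOLLOW(D)
In P → X -: X is followed by '-', add FIRST('-') \ {ε} = { '-' }

The FOLLOW sets referred to above (computed the same way, to a fixed point):
  FOLLOW(D) = { $, '(', ')', '-', '/' }

Taking the union: FOLLOW(X) = { $, '(', ')', '-', '/' }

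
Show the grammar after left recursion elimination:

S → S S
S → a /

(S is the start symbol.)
S → a / S'
S' → S S'
S' → ε

S is directly left-recursive. The standard transformation for
  A → A α₁ | ... | A α_m | β₁ | ... | β_n
is
  A  → β₁ A' | ... | β_n A'
  A' → α₁ A' | ... | α_m A' | ε

S → a / becomes S → a / S'
S → S S becomes S' → S S'
Add S' → ε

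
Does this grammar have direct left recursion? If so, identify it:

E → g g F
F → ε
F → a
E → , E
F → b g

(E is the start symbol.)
E → g g F: starts with g
F → ε: starts with ε
F → a: starts with a
E → , E: starts with ','
F → b g: starts with b

No direct left recursion found.

Answer: No direct left recursion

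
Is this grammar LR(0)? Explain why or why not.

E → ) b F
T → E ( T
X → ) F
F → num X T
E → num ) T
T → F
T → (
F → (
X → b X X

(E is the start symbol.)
No. Reduce-reduce conflict: [F → ( .] and [T → ( .]

A grammar is LR(0) if no state in the canonical LR(0) collection has:
  - both a shift item (dot before a terminal) and a complete item (shift-reduce conflict), or
  - two or more complete items (reduce-reduce conflict; the accept item [E' → E .] counts as a complete item here).

Augment with E' → E and build the canonical LR(0) collection (I0 = CLOSURE({[E' → . E]}), then GOTO on every symbol after a dot until no new states appear). It has 25 states:
  I0: { [E → . ) b F], [E → . num ) T], [E' → . E] }  — shift
  I1: { [E → ) . b F] }  — shift
  I2: { [E' → E .] }  — accept
  I3: { [E → num . ) T] }  — shift
  I4: { [E → . ) b F], [E → . num ) T], [E → num ) . T], [F → . (], [F → . num X T], [T → . (], [T → . E ( T], [T → . F] }  — shift
  I5: { [F → ( .], [T → ( .] }  — 2 reduces
  I6: { [T → E . ( T] }  — shift
  I7: { [T → F .] }  — reduce
  I8: { [E → num ) T .] }  — reduce
  I9: { [E → num . ) T], [F → num . X T], [X → . ) F], [X → . b X X] }  — shift
  I10: { [E → . ) b F], [E → . num ) T], [E → num ) . T], [F → . (], [F → . num X T], [T → . (], [T → . E ( T], [T → . F], [X → ) . F] }  — shift
  I11: { [E → . ) b F], [E → . num ) T], [F → . (], [F → . num X T], [F → num X . T], [T → . (], [T → . E ( T], [T → . F] }  — shift
  I12: { [X → . ) F], [X → . b X X], [X → b . X X] }  — shift
  I13: { [F → . (], [F → . num X T], [X → ) . F] }  — shift
  I14: { [X → . ) F], [X → . b X X], [X → b X . X] }  — shift
  I15: { [X → b X X .] }  — reduce
  I16: { [F → ( .] }  — reduce
  I17: { [X → ) F .] }  — reduce
  I18: { [F → num . X T], [X → . ) F], [X → . b X X] }  — shift
  I19: { [F → num X T .] }  — reduce
  I20: { [T → F .], [X → ) F .] }  — 2 reduces
  I21: { [E → . ) b F], [E → . num ) T], [F → . (], [F → . num X T], [T → . (], [T → . E ( T], [T → . F], [T → E ( . T] }  — shift
  I22: { [T → E ( T .] }  — reduce
  I23: { [E → ) b . F], [F → . (], [F → . num X T] }  — shift
  I24: { [E → ) b F .] }  — reduce

Conflict in state I5:
  Reduce-reduce conflict: [F → ( .] and [T → ( .]
So the grammar is NOT LR(0).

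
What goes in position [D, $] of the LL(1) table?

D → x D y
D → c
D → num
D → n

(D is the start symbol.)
To find M[D, $], we find productions for D where $ is in the predict set (PREDICT(N → α) = (FIRST(α) \ {ε}) ∪ (FOLLOW(N) if α ⇒* ε)).

D → x D y: PREDICT = { 'x' }
D → c: PREDICT = { 'c' }
D → num: PREDICT = { 'num' }
D → n: PREDICT = { 'n' }

M[D, $] is empty (no production applies)

Answer: Empty (error entry)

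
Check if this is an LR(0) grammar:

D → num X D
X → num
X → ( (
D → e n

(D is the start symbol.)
A grammar is LR(0) if no state in the canonical LR(0) collection has:
  - both a shift item (dot before a terminal) and a complete item (shift-reduce conflict), or
  - two or more complete items (reduce-reduce conflict; the accept item [D' → D .] counts as a complete item here).

Augment with D' → D and build the canonical LR(0) collection (I0 = CLOSURE({[D' → . D]}), then GOTO on every symbol after a dot until no new states appear). It has 10 states:
  I0: { [D → . e n], [D → . num X D], [D' → . D] }  — shift
  I1: { [D' → D .] }  — accept
  I2: { [D → e . n] }  — shift
  I3: { [D → num . X D], [X → . ( (], [X → . num] }  — shift
  I4: { [X → ( . (] }  — shift
  I5: { [D → . e n], [D → . num X D], [D → num X . D] }  — shift
  I6: { [X → num .] }  — reduce
  I7: { [D → num X D .] }  — reduce
  I8: { [X → ( ( .] }  — reduce
  I9: { [D → e n .] }  — reduce

Every state is either a pure shift/goto state or contains exactly one complete item and nothing to shift — no conflicts. The grammar is LR(0).

Answer: Yes, the grammar is LR(0)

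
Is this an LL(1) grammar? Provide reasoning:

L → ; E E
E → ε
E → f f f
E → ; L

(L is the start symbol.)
No. Predict set conflict for E: { 'f' }

A grammar is LL(1) if for each non-terminal N with multiple productions, the predict sets of those productions are pairwise disjoint, where PREDICT(N → α) = (FIRST(α) \ {ε}) ∪ (FOLLOW(N) if α ⇒* ε).

Relevant sets:
  FOLLOW(E) = { $, ';', 'f' }

For E:
  PREDICT(E → ε) = { $, ';', 'f' }
  PREDICT(E → f f f) = { 'f' }
  PREDICT(E → ';' L) = { ';' }
L has a single production, so nothing to check there.

Conflict found: Predict set conflict for E: { 'f' }
The grammar is NOT LL(1).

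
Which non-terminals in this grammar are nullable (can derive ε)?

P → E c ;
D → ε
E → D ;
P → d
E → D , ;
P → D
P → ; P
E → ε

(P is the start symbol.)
ε-productions: D → ε, E → ε
So D, E are immediately nullable.
P → D: every symbol on the right is nullable, so P is nullable too.
Every non-terminal is now nullable.
Nullable = { 'D', 'E', 'P' }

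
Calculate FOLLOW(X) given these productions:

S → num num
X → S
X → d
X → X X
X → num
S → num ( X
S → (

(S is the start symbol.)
To compute FOLLOW(X), find every occurrence of X on a right-hand side N → α X β: add FIRST(β) \ {ε}, and if β is empty or nullable also add FOLLOW(N). Iterate to a fixed point.

In X → X X: X is followed by X, add FIRST(X) \ {ε} = { '(', 'd', 'num' }
In X → X X: X is at the end; this adds FOLLOW(X) to itself — nothing new
In S → num ( X: X is at the end, add FOLLOW(S)

The FOLLOW sets referred to above (computed the same way, to a fixed point):
  FOLLOW(S) = { $, '(', 'd', 'num' }

Taking the union: FOLLOW(X) = { $, '(', 'd', 'num' }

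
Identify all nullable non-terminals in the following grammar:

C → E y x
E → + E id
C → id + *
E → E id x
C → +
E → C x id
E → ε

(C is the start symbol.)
A non-terminal is nullable if it can derive ε (the empty string): either it has an ε-production, or it has a production whose right-hand side consists entirely of nullable non-terminals.

ε-productions: E → ε
So E is immediately nullable.
No further non-terminal can be added: every production for the remaining non-terminals contains a terminal or a non-nullable non-terminal.
Nullable = { 'E' }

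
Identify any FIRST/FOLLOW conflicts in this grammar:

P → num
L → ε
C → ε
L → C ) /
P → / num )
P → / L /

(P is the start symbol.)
A FIRST/FOLLOW conflict occurs when a non-terminal N has a nullable alternative N → β (β ⇒* ε) and another alternative N → α with FIRST(α) ∩ FOLLOW(N) ≠ ∅: on such a lookahead the parser cannot decide between expanding α and letting N vanish via β.

Nullable non-terminals: C, L.
FIRST sets used below: FIRST(C) = { ε }
C has a nullable alternative but only one production, so nothing to check.

L: nullable alternative(s) L → ε; FOLLOW(L) = { '/' }
  L → ε: FIRST \ {ε} = { } — this is the only nullable alternative, skip
  L → C ) /: FIRST \ {ε} = { ')' } — disjoint from FOLLOW(L)

P has no nullable alternative, so no FIRST/FOLLOW check is needed there.

No FIRST/FOLLOW conflicts found.

Answer: No FIRST/FOLLOW conflicts.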